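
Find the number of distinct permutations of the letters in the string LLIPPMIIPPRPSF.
14! / (2! × 1! × 1! × 1! × 3! × 5! × 1!) = 60540480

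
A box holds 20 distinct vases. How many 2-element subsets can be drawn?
C(20,2) = 20!/(2!×18!) = 190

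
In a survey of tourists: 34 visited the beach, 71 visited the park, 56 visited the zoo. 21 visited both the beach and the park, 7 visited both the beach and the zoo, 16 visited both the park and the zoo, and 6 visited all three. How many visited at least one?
|A∪B∪C| = 34+71+56-21-7-16+6 = 123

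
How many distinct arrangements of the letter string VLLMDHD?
7! / (1! × 2! × 2! × 1! × 1!) = 1260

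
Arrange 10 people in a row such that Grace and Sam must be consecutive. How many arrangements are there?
Treat the 2 as one block: (10-2+1)! × 2! = 362880 × 2 = 725760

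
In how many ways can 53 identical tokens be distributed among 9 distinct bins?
C(53+9-1, 9-1) = C(61, 8) = 2944827765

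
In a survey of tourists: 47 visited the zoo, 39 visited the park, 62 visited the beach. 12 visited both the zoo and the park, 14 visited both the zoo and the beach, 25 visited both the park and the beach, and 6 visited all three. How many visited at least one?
|A∪B∪C| = 47+39+62-12-14-25+6 = 103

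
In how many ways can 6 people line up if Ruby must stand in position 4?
Fix one position: (6-1)! = 120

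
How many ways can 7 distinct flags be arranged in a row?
7! = 5040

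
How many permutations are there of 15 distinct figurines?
15! = 1307674368000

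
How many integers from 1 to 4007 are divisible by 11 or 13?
⌊4007/11⌋ + ⌊4007/13⌋ - ⌊4007/143⌋ = 364 + 308 - 28 = 644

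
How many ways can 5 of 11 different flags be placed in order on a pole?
P(11,5) = 11!/(11-5)! = 55440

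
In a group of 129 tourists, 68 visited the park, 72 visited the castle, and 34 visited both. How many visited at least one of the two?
|A∪B| = |A| + |B| - |A∩B| = 68 + 72 - 34 = 106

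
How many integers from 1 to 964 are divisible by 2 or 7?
⌊964/2⌋ + ⌊964/7⌋ - ⌊964/14⌋ = 482 + 137 - 68 = 551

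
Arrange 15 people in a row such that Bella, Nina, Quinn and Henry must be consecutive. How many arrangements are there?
Treat the 4 as one block: (15-4+1)! × 4! = 479001600 × 24 = 11496038400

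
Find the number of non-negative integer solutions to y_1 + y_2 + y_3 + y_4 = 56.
C(56+4-1, 4-1) = C(59, 3) = 32509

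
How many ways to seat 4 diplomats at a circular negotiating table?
Circular: fix one position, arrange the rest. (4-1)! = 6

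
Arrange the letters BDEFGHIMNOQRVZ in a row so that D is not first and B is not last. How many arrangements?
By inclusion-exclusion: 14! - 2×(14-1)! + (14-2)! = 87178291200 - 12454041600 + 479001600 = 75203251200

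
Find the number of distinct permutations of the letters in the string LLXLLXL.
7! / (2! × 5!) = 21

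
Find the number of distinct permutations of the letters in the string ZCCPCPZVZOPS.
12! / (3! × 3! × 3! × 1! × 1! × 1!) = 2217600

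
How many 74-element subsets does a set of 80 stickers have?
C(80,74) = 80!/(74!×6!) = 300500200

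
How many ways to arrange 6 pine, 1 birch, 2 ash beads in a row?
9! / (6! × 1! × 2!) = 252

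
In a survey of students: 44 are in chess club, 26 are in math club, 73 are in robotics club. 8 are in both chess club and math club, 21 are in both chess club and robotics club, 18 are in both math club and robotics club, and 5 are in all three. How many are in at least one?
|A∪B∪C| = 44+26+73-8-21-18+5 = 101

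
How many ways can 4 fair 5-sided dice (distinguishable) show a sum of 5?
Coefficient of x^5 in (x + x² + ... + x^5)^4. By inclusion-exclusion on dice exceeding 5: Σ_j (-1)^j C(4,j)·C(5-1-5j, 3) = C(4,0)·C(4,3) = 1·4 = 4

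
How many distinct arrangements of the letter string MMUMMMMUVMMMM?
13! / (10! × 2! × 1!) = 858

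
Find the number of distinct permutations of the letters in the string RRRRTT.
6! / (2! × 4!) = 15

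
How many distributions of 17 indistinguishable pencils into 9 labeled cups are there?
C(17+9-1, 9-1) = C(25, 8) = 1081575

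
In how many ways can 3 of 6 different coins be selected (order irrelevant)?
C(6,3) = 6!/(3!×3!) = 20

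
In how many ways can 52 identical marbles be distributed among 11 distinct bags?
C(52+11-1, 11-1) = C(62, 10) = 107518933731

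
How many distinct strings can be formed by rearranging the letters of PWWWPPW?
7! / (4! × 3!) = 35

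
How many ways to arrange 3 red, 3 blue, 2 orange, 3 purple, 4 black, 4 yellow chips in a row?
19! / (3! × 3! × 2! × 3! × 4! × 4!) = 488864376000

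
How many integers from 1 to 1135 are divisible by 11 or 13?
⌊1135/11⌋ + ⌊1135/13⌋ - ⌊1135/143⌋ = 103 + 87 - 7 = 183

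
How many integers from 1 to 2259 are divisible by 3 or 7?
⌊2259/3⌋ + ⌊2259/7⌋ - ⌊2259/21⌋ = 753 + 322 - 107 = 968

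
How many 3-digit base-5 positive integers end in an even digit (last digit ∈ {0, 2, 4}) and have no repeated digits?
Last∈{0,2,4}. Last=0: 12. Last nonzero: 2×3×P(3,1) = 18. Total = 30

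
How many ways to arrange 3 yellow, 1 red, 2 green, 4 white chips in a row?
10! / (3! × 1! × 2! × 4!) = 12600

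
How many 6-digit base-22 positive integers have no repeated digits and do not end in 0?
Last digit: 21 nonzero choices. First digit: 20 (nonzero, ≠last). Middle 4: P(20,4) = 116280. Total = 48837600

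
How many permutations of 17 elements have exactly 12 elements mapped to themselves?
Choose the 12 fixed points C(17,12) = 6188, derange the rest: !5 = Σ_{j=0}^{5} (-1)^j·5!/j! = 120 - 120 + 60 - 20 + 5 - 1 = 44. Product = 6188 × 44 = 272272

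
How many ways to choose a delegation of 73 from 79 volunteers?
C(79,73) = 79!/(73!×6!) = 277962685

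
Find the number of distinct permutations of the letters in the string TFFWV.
5! / (1! × 1! × 1! × 2!) = 60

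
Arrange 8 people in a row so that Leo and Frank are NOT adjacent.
Total - adjacent = 8! - (8-1)!×2 = 40320 - 10080 = 30240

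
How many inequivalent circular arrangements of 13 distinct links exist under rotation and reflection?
(13-1)!/2 = 479001600/2 = 239500800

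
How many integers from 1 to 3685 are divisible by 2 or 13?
⌊3685/2⌋ + ⌊3685/13⌋ - ⌊3685/26⌋ = 1842 + 283 - 141 = 1984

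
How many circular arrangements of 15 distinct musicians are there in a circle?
Circular: fix one position, arrange the rest. (15-1)! = 87178291200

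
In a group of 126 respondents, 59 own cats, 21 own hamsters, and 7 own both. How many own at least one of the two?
|A∪B| = |A| + |B| - |A∩B| = 59 + 21 - 7 = 73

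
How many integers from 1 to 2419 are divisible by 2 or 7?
⌊2419/2⌋ + ⌊2419/7⌋ - ⌊2419/14⌋ = 1209 + 345 - 172 = 1382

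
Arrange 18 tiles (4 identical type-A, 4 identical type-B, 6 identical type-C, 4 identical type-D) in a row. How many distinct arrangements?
18! / (4! × 4! × 6! × 4!) = 643242600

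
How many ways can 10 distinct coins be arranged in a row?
10! = 3628800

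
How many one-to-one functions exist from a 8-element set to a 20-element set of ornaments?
P(20,8) = 20!/(20-8)! = 5079110400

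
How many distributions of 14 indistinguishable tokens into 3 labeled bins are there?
C(14+3-1, 3-1) = C(16, 2) = 120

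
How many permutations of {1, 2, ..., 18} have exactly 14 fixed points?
Choose the 14 fixed points C(18,14) = 3060, derange the rest: !4 = Σ_{j=0}^{4} (-1)^j·4!/j! = 24 - 24 + 12 - 4 + 1 = 9. Product = 3060 × 9 = 27540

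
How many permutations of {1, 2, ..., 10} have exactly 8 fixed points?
Choose the 8 fixed points C(10,8) = 45, derange the rest: !2 = Σ_{j=0}^{2} (-1)^j·2!/j! = 2 - 2 + 1 = 1. Product = 45 × 1 = 45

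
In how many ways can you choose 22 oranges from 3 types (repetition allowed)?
C(22+3-1, 3-1) = C(24, 2) = 276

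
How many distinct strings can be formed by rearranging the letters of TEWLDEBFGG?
10! / (1! × 1! × 1! × 1! × 1! × 1! × 2! × 2!) = 907200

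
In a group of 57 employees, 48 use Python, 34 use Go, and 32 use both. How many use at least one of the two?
|A∪B| = |A| + |B| - |A∩B| = 48 + 34 - 32 = 50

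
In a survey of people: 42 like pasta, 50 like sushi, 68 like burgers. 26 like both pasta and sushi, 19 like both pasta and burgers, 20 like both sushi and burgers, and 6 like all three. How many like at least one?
|A∪B∪C| = 42+50+68-26-19-20+6 = 101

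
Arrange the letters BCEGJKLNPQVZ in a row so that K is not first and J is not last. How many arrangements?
By inclusion-exclusion: 12! - 2×(12-1)! + (12-2)! = 479001600 - 79833600 + 3628800 = 402796800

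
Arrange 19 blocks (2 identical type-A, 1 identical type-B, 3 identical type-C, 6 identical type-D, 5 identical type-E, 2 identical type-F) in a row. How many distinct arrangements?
19! / (2! × 1! × 3! × 6! × 5! × 2!) = 58663725120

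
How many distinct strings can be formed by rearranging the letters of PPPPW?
5! / (1! × 4!) = 5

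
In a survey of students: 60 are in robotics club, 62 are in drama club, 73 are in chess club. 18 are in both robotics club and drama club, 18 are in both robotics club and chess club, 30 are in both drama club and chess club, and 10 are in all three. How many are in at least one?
|A∪B∪C| = 60+62+73-18-18-30+10 = 139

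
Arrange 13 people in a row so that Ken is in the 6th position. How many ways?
Fix one position: (13-1)! = 479001600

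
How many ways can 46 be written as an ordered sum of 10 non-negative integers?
C(46+10-1, 10-1) = C(55, 9) = 6358402050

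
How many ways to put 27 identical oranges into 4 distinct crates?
C(27+4-1, 4-1) = C(30, 3) = 4060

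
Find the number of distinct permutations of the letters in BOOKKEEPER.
10! / (1! × 2! × 2! × 3! × 1! × 1!) = 151200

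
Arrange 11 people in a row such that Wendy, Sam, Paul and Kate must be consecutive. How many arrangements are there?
Treat the 4 as one block: (11-4+1)! × 4! = 40320 × 24 = 967680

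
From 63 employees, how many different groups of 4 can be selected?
C(63,4) = 63!/(4!×59!) = 595665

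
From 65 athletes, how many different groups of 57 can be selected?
C(65,57) = 65!/(57!×8!) = 5047381560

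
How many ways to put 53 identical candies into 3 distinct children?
C(53+3-1, 3-1) = C(55, 2) = 1485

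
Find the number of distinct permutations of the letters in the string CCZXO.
5! / (1! × 1! × 1! × 2!) = 60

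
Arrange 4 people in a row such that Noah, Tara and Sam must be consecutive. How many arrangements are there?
Treat the 3 as one block: (4-3+1)! × 3! = 2 × 6 = 12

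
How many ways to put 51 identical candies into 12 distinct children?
C(51+12-1, 12-1) = C(62, 11) = 508271323092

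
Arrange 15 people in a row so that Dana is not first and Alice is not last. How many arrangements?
By inclusion-exclusion: 15! - 2×(15-1)! + (15-2)! = 1307674368000 - 174356582400 + 6227020800 = 1139544806400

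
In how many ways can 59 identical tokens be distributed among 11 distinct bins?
C(59+11-1, 11-1) = C(69, 10) = 340032449328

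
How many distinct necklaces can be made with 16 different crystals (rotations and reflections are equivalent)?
(16-1)!/2 = 1307674368000/2 = 653837184000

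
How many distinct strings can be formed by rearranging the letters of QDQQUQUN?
8! / (4! × 1! × 2! × 1!) = 840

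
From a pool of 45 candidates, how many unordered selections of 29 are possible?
C(45,29) = 45!/(29!×16!) = 646626422970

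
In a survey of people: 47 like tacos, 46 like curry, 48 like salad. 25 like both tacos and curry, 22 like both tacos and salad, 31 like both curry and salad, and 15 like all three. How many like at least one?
|A∪B∪C| = 47+46+48-25-22-31+15 = 78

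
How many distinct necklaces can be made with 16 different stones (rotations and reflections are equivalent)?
(16-1)!/2 = 1307674368000/2 = 653837184000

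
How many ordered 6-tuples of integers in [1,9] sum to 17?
Coefficient of x^17 in (x + x² + ... + x^9)^6. By inclusion-exclusion on dice exceeding 9: Σ_j (-1)^j C(6,j)·C(17-1-9j, 5) = C(6,0)·C(16,5) - C(6,1)·C(7,5) = 1·4368 - 6·21 = 4242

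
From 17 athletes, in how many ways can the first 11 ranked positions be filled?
P(17,11) = 17!/(17-11)! = 494010316800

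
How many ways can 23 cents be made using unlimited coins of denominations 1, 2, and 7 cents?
Coefficient of x^23 in 1/(1-x^1) · 1/(1-x^2) · 1/(1-x^7). Case on j = number of 7-cent coins (j = 0..3); remainder r = 23 - 7j is made from {1,2} in ⌊r/2⌋+1 ways. r = 23, 16, 9, 2 → 12 + 9 + 5 + 2 = 28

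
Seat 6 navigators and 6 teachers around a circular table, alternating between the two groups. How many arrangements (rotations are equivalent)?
Fix one of the navigators: (6-1)! ways for the remaining navigators, × 6! ways for the teachers = 120 × 720 = 86400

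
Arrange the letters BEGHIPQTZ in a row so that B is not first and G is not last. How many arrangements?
By inclusion-exclusion: 9! - 2×(9-1)! + (9-2)! = 362880 - 80640 + 5040 = 287280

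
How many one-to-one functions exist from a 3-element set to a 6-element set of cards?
P(6,3) = 6!/(6-3)! = 120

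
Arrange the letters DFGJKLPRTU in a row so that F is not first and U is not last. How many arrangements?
By inclusion-exclusion: 10! - 2×(10-1)! + (10-2)! = 3628800 - 725760 + 40320 = 2943360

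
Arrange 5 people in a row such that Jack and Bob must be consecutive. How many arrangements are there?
Treat the 2 as one block: (5-2+1)! × 2! = 24 × 2 = 48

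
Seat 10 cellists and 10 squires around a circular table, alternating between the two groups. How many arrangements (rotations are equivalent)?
Fix one of the cellists: (10-1)! ways for the remaining cellists, × 10! ways for the squires = 362880 × 3628800 = 1316818944000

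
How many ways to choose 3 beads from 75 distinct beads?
C(75,3) = 75!/(3!×72!) = 67525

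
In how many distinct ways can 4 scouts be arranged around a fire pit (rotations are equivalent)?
Circular: fix one position, arrange the rest. (4-1)! = 6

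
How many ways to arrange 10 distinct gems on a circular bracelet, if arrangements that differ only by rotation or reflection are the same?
(10-1)!/2 = 362880/2 = 181440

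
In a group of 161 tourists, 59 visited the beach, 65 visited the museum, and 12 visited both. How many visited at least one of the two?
|A∪B| = |A| + |B| - |A∩B| = 59 + 65 - 12 = 112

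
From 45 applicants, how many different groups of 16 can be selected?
C(45,16) = 45!/(16!×29!) = 646626422970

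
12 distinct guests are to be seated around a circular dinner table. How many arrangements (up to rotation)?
Circular: fix one position, arrange the rest. (12-1)! = 39916800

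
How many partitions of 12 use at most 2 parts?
By conjugation, equals partitions of 12 into parts ≤ 2. Let r_j(i) = number of partitions of i into parts ≤ j, for i = 0..12. r_1(i) = 1 for all i; r_j(i) = r_{j-1}(i) + r_j(i-j). Rows j = 2..2: ≤2: 1 1 2 2 3 3 4 4 5 5 6 6 7. r_2(12) = 7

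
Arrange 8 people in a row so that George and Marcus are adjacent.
Treat as block: (8-1)! × 2! = 5040 × 2 = 10080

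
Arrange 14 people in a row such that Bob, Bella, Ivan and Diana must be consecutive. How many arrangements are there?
Treat the 4 as one block: (14-4+1)! × 4! = 39916800 × 24 = 958003200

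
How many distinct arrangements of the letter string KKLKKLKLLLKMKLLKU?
17! / (8! × 1! × 1! × 7!) = 1750320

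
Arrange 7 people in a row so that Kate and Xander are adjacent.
Treat as block: (7-1)! × 2! = 720 × 2 = 1440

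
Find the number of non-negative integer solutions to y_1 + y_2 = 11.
C(11+2-1, 2-1) = C(12, 1) = 12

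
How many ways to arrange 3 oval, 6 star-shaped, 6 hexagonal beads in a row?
15! / (3! × 6! × 6!) = 420420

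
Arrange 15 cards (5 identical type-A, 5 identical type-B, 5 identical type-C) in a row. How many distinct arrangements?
15! / (5! × 5! × 5!) = 756756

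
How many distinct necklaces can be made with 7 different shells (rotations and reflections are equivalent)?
(7-1)!/2 = 720/2 = 360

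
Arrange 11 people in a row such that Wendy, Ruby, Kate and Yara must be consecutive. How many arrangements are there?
Treat the 4 as one block: (11-4+1)! × 4! = 40320 × 24 = 967680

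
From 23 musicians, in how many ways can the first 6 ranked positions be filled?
P(23,6) = 23!/(23-6)! = 72681840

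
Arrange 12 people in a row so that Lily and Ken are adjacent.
Treat as block: (12-1)! × 2! = 39916800 × 2 = 79833600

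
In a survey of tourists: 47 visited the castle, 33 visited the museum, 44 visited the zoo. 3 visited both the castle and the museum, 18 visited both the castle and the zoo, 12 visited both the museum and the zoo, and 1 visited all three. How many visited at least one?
|A∪B∪C| = 47+33+44-3-18-12+1 = 92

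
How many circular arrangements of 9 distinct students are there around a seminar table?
Circular: fix one position, arrange the rest. (9-1)! = 40320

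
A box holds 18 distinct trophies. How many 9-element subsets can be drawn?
C(18,9) = 18!/(9!×9!) = 48620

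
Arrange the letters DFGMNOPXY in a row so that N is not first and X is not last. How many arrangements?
By inclusion-exclusion: 9! - 2×(9-1)! + (9-2)! = 362880 - 80640 + 5040 = 287280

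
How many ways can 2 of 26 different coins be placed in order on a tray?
P(26,2) = 26!/(26-2)! = 650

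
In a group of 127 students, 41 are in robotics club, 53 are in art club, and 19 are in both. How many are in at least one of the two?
|A∪B| = |A| + |B| - |A∩B| = 41 + 53 - 19 = 75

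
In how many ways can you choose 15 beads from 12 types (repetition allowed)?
C(15+12-1, 12-1) = C(26, 11) = 7726160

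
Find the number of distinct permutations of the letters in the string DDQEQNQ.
7! / (3! × 2! × 1! × 1!) = 420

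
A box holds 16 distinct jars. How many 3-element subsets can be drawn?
C(16,3) = 16!/(3!×13!) = 560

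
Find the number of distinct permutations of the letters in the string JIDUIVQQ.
8! / (1! × 1! × 2! × 1! × 2! × 1!) = 10080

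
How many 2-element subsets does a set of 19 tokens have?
C(19,2) = 19!/(2!×17!) = 171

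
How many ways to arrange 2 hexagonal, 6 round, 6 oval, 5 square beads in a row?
19! / (2! × 6! × 6! × 5!) = 977728752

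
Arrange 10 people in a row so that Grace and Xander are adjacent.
Treat as block: (10-1)! × 2! = 362880 × 2 = 725760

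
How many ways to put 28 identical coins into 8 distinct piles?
C(28+8-1, 8-1) = C(35, 7) = 6724520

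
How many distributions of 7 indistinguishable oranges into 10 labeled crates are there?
C(7+10-1, 10-1) = C(16, 9) = 11440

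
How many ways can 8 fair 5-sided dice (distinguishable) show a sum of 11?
Coefficient of x^11 in (x + x² + ... + x^5)^8. By inclusion-exclusion on dice exceeding 5: Σ_j (-1)^j C(8,j)·C(11-1-5j, 7) = C(8,0)·C(10,7) = 1·120 = 120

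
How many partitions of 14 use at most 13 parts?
By conjugation, equals partitions of 14 into parts ≤ 13. Let r_j(i) = number of partitions of i into parts ≤ j, for i = 0..14. r_1(i) = 1 for all i; r_j(i) = r_{j-1}(i) + r_j(i-j). Rows j = 2..13: ≤2: 1 1 2 2 3 3 4 4 5 5 6 6 7 7 8; ≤3: 1 1 2 3 4 5 7 8 10 12 14 16 19 21 24; ≤4: 1 1 2 3 5 6 9 11 15 18 23 27 34 39 47; ≤5: 1 1 2 3 5 7 10 13 18 23 30 37 47 57 70; ≤6: 1 1 2 3 5 7 11 14 20 26 35 44 58 71 90; ≤7: 1 1 2 3 5 7 11 15 21 28 38 49 65 82 105; ≤8: 1 1 2 3 5 7 11 15 22 29 40 52 70 89 116; ≤9: 1 1 2 3 5 7 11 15 22 30 41 54 73 94 123; ≤10: 1 1 2 3 5 7 11 15 22 30 42 55 75 97 128; ≤11: 1 1 2 3 5 7 11 15 22 30 42 56 76 99 131; ≤12: 1 1 2 3 5 7 11 15 22 30 42 56 77 100 133; ≤13: 1 1 2 3 5 7 11 15 22 30 42 56 77 101 134. r_13(14) = 134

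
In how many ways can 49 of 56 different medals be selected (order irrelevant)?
C(56,49) = 56!/(49!×7!) = 231917400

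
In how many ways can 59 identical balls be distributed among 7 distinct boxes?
C(59+7-1, 7-1) = C(65, 6) = 82598880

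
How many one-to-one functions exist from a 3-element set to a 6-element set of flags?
P(6,3) = 6!/(6-3)! = 120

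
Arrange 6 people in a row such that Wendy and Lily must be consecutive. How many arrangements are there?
Treat the 2 as one block: (6-2+1)! × 2! = 120 × 2 = 240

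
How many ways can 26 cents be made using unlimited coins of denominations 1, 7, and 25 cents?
Coefficient of x^26 in 1/(1-x^1) · 1/(1-x^7) · 1/(1-x^25). Case on j = number of 25-cent coins (j = 0..1); remainder r = 26 - 25j is made from {1,7} in ⌊r/7⌋+1 ways. r = 26, 1 → 4 + 1 = 5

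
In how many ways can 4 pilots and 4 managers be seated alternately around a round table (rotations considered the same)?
Fix one of the pilots: (4-1)! ways for the remaining pilots, × 4! ways for the managers = 6 × 24 = 144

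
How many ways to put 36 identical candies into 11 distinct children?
C(36+11-1, 11-1) = C(46, 10) = 4076350421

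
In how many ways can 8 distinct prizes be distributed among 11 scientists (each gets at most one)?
P(11,8) = 11!/(11-8)! = 6652800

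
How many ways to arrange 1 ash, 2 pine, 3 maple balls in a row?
6! / (1! × 2! × 3!) = 60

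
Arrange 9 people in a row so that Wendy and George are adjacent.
Treat as block: (9-1)! × 2! = 40320 × 2 = 80640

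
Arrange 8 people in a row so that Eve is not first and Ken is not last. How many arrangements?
By inclusion-exclusion: 8! - 2×(8-1)! + (8-2)! = 40320 - 10080 + 720 = 30960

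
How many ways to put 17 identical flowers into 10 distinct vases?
C(17+10-1, 10-1) = C(26, 9) = 3124550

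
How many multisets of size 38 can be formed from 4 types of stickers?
C(38+4-1, 4-1) = C(41, 3) = 10660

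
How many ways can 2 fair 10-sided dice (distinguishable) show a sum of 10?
Coefficient of x^10 in (x + x² + ... + x^10)^2. By inclusion-exclusion on dice exceeding 10: Σ_j (-1)^j C(2,j)·C(10-1-10j, 1) = C(2,0)·C(9,1) = 1·9 = 9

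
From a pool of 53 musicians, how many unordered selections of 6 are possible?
C(53,6) = 53!/(6!×47!) = 22957480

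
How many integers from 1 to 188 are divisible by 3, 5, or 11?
⌊188/3⌋+⌊188/5⌋+⌊188/11⌋ - ⌊188/15⌋-⌊188/33⌋-⌊188/55⌋ + ⌊188/165⌋ = 62+37+17 - 12-5-3 + 1 = 97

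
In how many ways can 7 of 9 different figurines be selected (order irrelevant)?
C(9,7) = 9!/(7!×2!) = 36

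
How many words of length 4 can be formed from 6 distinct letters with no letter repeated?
P(6,4) = 6!/(6-4)! = 360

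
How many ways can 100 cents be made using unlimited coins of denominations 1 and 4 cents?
Coefficient of x^100 in 1/(1-x^1) · 1/(1-x^4). Use j coins of 4 for j = 0..⌊100/4⌋ = 25, the rest in 1s: 25 + 1 = 26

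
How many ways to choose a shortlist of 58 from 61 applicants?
C(61,58) = 61!/(58!×3!) = 35990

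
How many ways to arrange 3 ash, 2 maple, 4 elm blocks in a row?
9! / (3! × 2! × 4!) = 1260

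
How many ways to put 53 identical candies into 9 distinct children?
C(53+9-1, 9-1) = C(61, 8) = 2944827765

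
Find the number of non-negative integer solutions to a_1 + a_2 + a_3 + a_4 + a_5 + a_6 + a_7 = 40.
C(40+7-1, 7-1) = C(46, 6) = 9366819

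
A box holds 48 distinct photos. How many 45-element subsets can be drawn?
C(48,45) = 48!/(45!×3!) = 17296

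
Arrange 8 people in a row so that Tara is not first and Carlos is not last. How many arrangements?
By inclusion-exclusion: 8! - 2×(8-1)! + (8-2)! = 40320 - 10080 + 720 = 30960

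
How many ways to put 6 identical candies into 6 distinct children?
C(6+6-1, 6-1) = C(11, 5) = 462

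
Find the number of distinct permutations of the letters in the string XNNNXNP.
7! / (2! × 1! × 4!) = 105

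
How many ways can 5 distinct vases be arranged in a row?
5! = 120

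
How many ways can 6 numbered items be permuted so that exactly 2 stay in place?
Choose the 2 fixed points C(6,2) = 15, derange the rest: !4 = Σ_{j=0}^{4} (-1)^j·4!/j! = 24 - 24 + 12 - 4 + 1 = 9. Product = 15 × 9 = 135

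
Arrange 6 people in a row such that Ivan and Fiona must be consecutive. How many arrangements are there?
Treat the 2 as one block: (6-2+1)! × 2! = 120 × 2 = 240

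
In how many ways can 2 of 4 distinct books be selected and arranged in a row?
P(4,2) = 4!/(4-2)! = 12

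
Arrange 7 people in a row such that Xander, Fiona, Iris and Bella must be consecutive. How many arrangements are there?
Treat the 4 as one block: (7-4+1)! × 4! = 24 × 24 = 576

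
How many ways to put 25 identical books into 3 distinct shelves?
C(25+3-1, 3-1) = C(27, 2) = 351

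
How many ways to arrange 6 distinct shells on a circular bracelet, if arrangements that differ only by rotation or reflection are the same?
(6-1)!/2 = 120/2 = 60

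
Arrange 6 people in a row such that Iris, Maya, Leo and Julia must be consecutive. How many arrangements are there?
Treat the 4 as one block: (6-4+1)! × 4! = 6 × 24 = 144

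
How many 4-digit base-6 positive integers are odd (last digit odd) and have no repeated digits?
Last∈{1,3,5}. Last=0: 0. Last nonzero: 3×4×P(4,2) = 144. Total = 144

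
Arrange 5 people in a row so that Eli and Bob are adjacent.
Treat as block: (5-1)! × 2! = 24 × 2 = 48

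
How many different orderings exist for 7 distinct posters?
7! = 5040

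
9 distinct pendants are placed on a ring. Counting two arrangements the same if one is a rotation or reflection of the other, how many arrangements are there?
(9-1)!/2 = 40320/2 = 20160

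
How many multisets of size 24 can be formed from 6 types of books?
C(24+6-1, 6-1) = C(29, 5) = 118755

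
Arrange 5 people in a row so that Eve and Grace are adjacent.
Treat as block: (5-1)! × 2! = 24 × 2 = 48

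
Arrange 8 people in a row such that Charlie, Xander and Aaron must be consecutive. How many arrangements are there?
Treat the 3 as one block: (8-3+1)! × 3! = 720 × 6 = 4320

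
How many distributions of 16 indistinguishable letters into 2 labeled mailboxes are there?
C(16+2-1, 2-1) = C(17, 1) = 17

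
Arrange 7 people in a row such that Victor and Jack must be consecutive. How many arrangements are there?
Treat the 2 as one block: (7-2+1)! × 2! = 720 × 2 = 1440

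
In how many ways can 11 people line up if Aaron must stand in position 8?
Fix one position: (11-1)! = 3628800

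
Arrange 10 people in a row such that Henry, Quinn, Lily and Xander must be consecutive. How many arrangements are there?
Treat the 4 as one block: (10-4+1)! × 4! = 5040 × 24 = 120960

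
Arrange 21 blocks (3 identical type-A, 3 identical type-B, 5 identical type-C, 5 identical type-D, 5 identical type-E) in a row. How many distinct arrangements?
21! / (3! × 3! × 5! × 5! × 5!) = 821292151680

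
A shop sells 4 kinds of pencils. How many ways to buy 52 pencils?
C(52+4-1, 4-1) = C(55, 3) = 26235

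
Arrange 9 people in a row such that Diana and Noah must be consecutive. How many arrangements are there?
Treat the 2 as one block: (9-2+1)! × 2! = 40320 × 2 = 80640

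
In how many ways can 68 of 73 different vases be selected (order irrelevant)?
C(73,68) = 73!/(68!×5!) = 15020334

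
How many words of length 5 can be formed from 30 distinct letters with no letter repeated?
P(30,5) = 30!/(30-5)! = 17100720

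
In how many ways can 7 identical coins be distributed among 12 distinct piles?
C(7+12-1, 12-1) = C(18, 11) = 31824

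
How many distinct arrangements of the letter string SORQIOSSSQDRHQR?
15! / (1! × 1! × 4! × 2! × 1! × 3! × 3!) = 756756000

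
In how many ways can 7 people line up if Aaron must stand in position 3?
Fix one position: (7-1)! = 720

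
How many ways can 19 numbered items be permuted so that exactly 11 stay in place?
Choose the 11 fixed points C(19,11) = 75582, derange the rest: !8 = Σ_{j=0}^{8} (-1)^j·8!/j! = 40320 - 40320 + 20160 - 6720 + 1680 - 336 + 56 - 8 + 1 = 14833. Product = 75582 × 14833 = 1121107806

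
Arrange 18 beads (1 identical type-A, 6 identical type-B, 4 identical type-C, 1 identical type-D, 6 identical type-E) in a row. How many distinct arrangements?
18! / (1! × 6! × 4! × 1! × 6!) = 514594080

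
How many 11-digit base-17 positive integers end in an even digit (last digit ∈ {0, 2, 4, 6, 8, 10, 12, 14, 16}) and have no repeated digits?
Last∈{0,2,4,6,8,10,12,14,16}. Last=0: 29059430400. Last nonzero: 8×15×P(15,9) = 217945728000. Total = 247005158400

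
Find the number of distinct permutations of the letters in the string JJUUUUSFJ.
9! / (1! × 1! × 3! × 4!) = 2520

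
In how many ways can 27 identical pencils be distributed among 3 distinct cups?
C(27+3-1, 3-1) = C(29, 2) = 406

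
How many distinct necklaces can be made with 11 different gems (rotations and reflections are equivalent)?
(11-1)!/2 = 3628800/2 = 1814400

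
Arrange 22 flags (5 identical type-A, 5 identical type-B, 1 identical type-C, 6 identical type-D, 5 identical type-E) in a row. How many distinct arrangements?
22! / (5! × 5! × 1! × 6! × 5!) = 903421366848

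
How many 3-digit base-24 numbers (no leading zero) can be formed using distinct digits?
First digit: 23 choices (nonzero). Then descending: 23 × 23 × 22 = 11638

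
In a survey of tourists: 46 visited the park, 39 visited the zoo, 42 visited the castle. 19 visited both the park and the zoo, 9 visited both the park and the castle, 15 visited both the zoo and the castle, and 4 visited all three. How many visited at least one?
|A∪B∪C| = 46+39+42-19-9-15+4 = 88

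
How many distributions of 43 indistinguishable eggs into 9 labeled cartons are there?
C(43+9-1, 9-1) = C(51, 8) = 636763050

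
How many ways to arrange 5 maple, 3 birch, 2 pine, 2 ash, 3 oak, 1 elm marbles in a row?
16! / (5! × 3! × 2! × 2! × 3! × 1!) = 1210809600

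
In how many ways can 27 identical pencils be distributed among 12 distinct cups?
C(27+12-1, 12-1) = C(38, 11) = 1203322288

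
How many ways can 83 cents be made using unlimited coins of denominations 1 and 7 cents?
Coefficient of x^83 in 1/(1-x^1) · 1/(1-x^7). Use j coins of 7 for j = 0..⌊83/7⌋ = 11, the rest in 1s: 11 + 1 = 12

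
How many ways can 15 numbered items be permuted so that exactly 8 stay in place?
Choose the 8 fixed points C(15,8) = 6435, derange the rest: !7 = Σ_{j=0}^{7} (-1)^j·7!/j! = 5040 - 5040 + 2520 - 840 + 210 - 42 + 7 - 1 = 1854. Product = 6435 × 1854 = 11930490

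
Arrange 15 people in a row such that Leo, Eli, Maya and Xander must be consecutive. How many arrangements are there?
Treat the 4 as one block: (15-4+1)! × 4! = 479001600 × 24 = 11496038400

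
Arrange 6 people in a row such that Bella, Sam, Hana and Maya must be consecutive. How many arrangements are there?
Treat the 4 as one block: (6-4+1)! × 4! = 6 × 24 = 144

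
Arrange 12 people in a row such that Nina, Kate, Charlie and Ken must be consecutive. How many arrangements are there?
Treat the 4 as one block: (12-4+1)! × 4! = 362880 × 24 = 8709120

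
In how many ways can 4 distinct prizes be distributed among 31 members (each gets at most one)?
P(31,4) = 31!/(31-4)! = 755160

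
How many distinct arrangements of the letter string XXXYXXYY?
8! / (3! × 5!) = 56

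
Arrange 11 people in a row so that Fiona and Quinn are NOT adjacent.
Total - adjacent = 11! - (11-1)!×2 = 39916800 - 7257600 = 32659200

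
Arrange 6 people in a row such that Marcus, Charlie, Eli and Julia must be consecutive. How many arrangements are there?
Treat the 4 as one block: (6-4+1)! × 4! = 6 × 24 = 144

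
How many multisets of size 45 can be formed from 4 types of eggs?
C(45+4-1, 4-1) = C(48, 3) = 17296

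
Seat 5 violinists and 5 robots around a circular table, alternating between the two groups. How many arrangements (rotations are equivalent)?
Fix one of the violinists: (5-1)! ways for the remaining violinists, × 5! ways for the robots = 24 × 120 = 2880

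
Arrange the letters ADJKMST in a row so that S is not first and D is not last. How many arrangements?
By inclusion-exclusion: 7! - 2×(7-1)! + (7-2)! = 5040 - 1440 + 120 = 3720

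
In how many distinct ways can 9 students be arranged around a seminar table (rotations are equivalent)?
Circular: fix one position, arrange the rest. (9-1)! = 40320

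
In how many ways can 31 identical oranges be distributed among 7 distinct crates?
C(31+7-1, 7-1) = C(37, 6) = 2324784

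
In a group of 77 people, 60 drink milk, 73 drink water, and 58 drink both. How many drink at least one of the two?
|A∪B| = |A| + |B| - |A∩B| = 60 + 73 - 58 = 75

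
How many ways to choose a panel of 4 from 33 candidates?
C(33,4) = 33!/(4!×29!) = 40920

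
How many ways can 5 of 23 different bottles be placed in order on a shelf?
P(23,5) = 23!/(23-5)! = 4037880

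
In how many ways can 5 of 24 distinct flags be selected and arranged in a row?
P(24,5) = 24!/(24-5)! = 5100480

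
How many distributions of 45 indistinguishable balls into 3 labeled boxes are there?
C(45+3-1, 3-1) = C(47, 2) = 1081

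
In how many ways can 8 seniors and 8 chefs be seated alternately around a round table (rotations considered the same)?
Fix one of the seniors: (8-1)! ways for the remaining seniors, × 8! ways for the chefs = 5040 × 40320 = 203212800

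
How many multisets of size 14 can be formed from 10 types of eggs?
C(14+10-1, 10-1) = C(23, 9) = 817190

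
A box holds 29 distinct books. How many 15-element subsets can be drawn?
C(29,15) = 29!/(15!×14!) = 77558760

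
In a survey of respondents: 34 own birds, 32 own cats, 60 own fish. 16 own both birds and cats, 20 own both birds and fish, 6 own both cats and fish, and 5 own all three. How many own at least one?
|A∪B∪C| = 34+32+60-16-20-6+5 = 89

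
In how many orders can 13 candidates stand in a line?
13! = 6227020800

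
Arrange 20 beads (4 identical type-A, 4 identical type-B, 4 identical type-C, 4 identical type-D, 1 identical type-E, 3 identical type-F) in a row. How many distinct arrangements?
20! / (4! × 4! × 4! × 4! × 1! × 3!) = 1222160940000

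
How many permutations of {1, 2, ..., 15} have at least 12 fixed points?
Exactly j fixed points: C(15,j)·!(15-j); sum over j ≥ 12 (derangement numbers via !m = (m-1)·(!(m-1) + !(m-2)): !0..!3 = 1, 0, 1, 2). Σ_{j=12}^{15} C(15,j)·!(15-j) = C(15,12)·!3 + C(15,13)·!2 + C(15,14)·!1 + C(15,15)·!0 = 455·2 + 105·1 + 15·0 + 1·1 = 1016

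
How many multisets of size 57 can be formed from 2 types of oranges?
C(57+2-1, 2-1) = C(58, 1) = 58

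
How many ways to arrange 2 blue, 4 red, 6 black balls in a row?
12! / (2! × 4! × 6!) = 13860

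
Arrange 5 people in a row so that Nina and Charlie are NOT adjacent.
Total - adjacent = 5! - (5-1)!×2 = 120 - 48 = 72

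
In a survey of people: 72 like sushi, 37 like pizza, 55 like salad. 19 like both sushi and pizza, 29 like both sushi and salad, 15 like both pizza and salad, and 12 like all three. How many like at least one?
|A∪B∪C| = 72+37+55-19-29-15+12 = 113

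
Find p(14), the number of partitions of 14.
Pentagonal recurrence p(n) = p(n-1) + p(n-2) - p(n-5) - p(n-7) + p(n-12) + p(n-15) - ... gives p(0..13) = 1, 1, 2, 3, 5, 7, 11, 15, 22, 30, 42, 56, 77, 101. p(14) = p(13) + p(12) - p(9) - p(7) + p(2) = 101 + 77 - 30 - 15 + 2 = 135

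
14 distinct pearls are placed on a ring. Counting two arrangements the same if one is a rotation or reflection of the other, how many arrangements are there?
(14-1)!/2 = 6227020800/2 = 3113510400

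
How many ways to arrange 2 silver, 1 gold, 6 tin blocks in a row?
9! / (2! × 1! × 6!) = 252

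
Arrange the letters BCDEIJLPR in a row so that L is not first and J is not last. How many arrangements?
By inclusion-exclusion: 9! - 2×(9-1)! + (9-2)! = 362880 - 80640 + 5040 = 287280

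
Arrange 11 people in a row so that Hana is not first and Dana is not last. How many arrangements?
By inclusion-exclusion: 11! - 2×(11-1)! + (11-2)! = 39916800 - 7257600 + 362880 = 33022080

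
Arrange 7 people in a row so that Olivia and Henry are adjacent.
Treat as block: (7-1)! × 2! = 720 × 2 = 1440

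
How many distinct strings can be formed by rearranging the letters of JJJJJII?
7! / (2! × 5!) = 21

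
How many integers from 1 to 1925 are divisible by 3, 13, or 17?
⌊1925/3⌋+⌊1925/13⌋+⌊1925/17⌋ - ⌊1925/39⌋-⌊1925/51⌋-⌊1925/221⌋ + ⌊1925/663⌋ = 641+148+113 - 49-37-8 + 2 = 810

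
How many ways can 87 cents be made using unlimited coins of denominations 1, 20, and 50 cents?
Coefficient of x^87 in 1/(1-x^1) · 1/(1-x^20) · 1/(1-x^50). Case on j = number of 50-cent coins (j = 0..1); remainder r = 87 - 50j is made from {1,20} in ⌊r/20⌋+1 ways. r = 87, 37 → 5 + 2 = 7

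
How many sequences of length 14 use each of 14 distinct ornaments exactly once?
14! = 87178291200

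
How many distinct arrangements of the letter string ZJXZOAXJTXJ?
11! / (1! × 1! × 3! × 1! × 3! × 2!) = 554400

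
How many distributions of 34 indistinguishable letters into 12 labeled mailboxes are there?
C(34+12-1, 12-1) = C(45, 11) = 10150595910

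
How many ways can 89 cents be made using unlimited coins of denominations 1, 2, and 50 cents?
Coefficient of x^89 in 1/(1-x^1) · 1/(1-x^2) · 1/(1-x^50). Case on j = number of 50-cent coins (j = 0..1); remainder r = 89 - 50j is made from {1,2} in ⌊r/2⌋+1 ways. r = 89, 39 → 45 + 20 = 65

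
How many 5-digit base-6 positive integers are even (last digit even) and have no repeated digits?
Last∈{0,2,4}. Last=0: 120. Last nonzero: 2×4×P(4,3) = 192. Total = 312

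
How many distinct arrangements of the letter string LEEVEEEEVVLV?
12! / (4! × 2! × 6!) = 13860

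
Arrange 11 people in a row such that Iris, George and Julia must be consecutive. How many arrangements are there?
Treat the 3 as one block: (11-3+1)! × 3! = 362880 × 6 = 2177280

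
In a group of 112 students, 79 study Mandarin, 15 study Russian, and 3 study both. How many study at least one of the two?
|A∪B| = |A| + |B| - |A∩B| = 79 + 15 - 3 = 91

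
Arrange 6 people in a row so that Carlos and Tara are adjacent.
Treat as block: (6-1)! × 2! = 120 × 2 = 240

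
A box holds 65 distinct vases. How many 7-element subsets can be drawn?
C(65,7) = 65!/(7!×58!) = 696190560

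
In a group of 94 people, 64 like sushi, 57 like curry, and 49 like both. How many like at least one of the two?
|A∪B| = |A| + |B| - |A∩B| = 64 + 57 - 49 = 72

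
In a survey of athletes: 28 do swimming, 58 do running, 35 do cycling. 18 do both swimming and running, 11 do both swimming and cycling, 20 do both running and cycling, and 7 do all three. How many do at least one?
|A∪B∪C| = 28+58+35-18-11-20+7 = 79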